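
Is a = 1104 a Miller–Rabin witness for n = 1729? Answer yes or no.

no

n − 1 = 1728 = 2^6 · 27, so s = 6 and d = 27.
x_0 = 1104^27 mod 1729 = 1728.
x_0 = 1728 ≡ −1, so 1104 is not a witness.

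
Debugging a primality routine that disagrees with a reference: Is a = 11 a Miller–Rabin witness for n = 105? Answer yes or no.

n − 1 = 104 = 2^3 · 13, so s = 3 and d = 13.
x_0 = 11^13 mod 105 = 11.
x_0 is neither 1 nor 104, so continue squaring.
x_1 = 11^2 mod 105 = 16.
x_2 = 16^2 mod 105 = 46.
Reached i = s−1 = 2 without hitting −1: 11 is a Miller–Rabin witness and 105 is composite.

yes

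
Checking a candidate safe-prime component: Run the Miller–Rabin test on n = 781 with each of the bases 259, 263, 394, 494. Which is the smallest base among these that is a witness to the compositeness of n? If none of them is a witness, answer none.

n − 1 = 780 = 2^2 · 195, so s = 2 and d = 195.
Base 259: x_0 = 259^195 mod 781 = 780. x_0 = 780 ≡ −1, so 259 is not a witness.
Base 263: x_0 = 263^195 mod 781 = 758. x_0 is neither 1 nor 780, so continue squaring. x_1 = 758^2 mod 781 = 529. Reached i = s−1 = 1 without hitting −1: 263 is a Miller–Rabin witness and 781 is composite.
Base 394: x_0 = 394^195 mod 781 = 122. x_0 is neither 1 nor 780, so continue squaring. x_1 = 122^2 mod 781 = 45. Reached i = s−1 = 1 without hitting −1: 394 is a Miller–Rabin witness and 781 is composite.
Base 494: x_0 = 494^195 mod 781 = 252. x_0 is neither 1 nor 780, so continue squaring. x_1 = 252^2 mod 781 = 243. Reached i = s−1 = 1 without hitting −1: 494 is a Miller–Rabin witness and 781 is composite.
The smallest witness among the given bases is 263.

263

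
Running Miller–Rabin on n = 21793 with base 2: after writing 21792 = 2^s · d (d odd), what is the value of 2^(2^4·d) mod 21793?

10666

n − 1 = 21792 = 2^5 · 681, so s = 5 and d = 681.
x_0 = 2^681 mod 21793 = 14851.
x_1 = 14851^2 mod 21793 = 7041.
x_2 = 7041^2 mod 21793 = 18399.
x_3 = 18399^2 mod 21793 = 12532.
x_4 = 12532^2 mod 21793 = 10666.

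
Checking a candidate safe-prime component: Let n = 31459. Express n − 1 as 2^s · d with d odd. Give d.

15729

Halving: 31458 → 15729; 15729 is odd.
So 31458 = 2^1 · 15729.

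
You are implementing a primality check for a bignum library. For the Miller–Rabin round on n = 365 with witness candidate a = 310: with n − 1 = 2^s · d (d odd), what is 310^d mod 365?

n − 1 = 364 = 2^2 · 91, so s = 2 and d = 91.
310^91 mod 365 = 310.

310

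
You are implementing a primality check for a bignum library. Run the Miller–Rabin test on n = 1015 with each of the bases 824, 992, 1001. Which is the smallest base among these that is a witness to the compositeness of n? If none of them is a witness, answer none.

824

n − 1 = 1014 = 2^1 · 507, so s = 1 and d = 507.
Base 824: x_0 = 824^507 mod 1015 = 104. x_0 ∉ {1, 1014} and s = 1, so 824 is a Miller–Rabin witness and 1015 is composite.
Base 992: x_0 = 992^507 mod 1015 = 13. x_0 ∉ {1, 1014} and s = 1, so 992 is a Miller–Rabin witness and 1015 is composite.
Base 1001: x_0 = 1001^507 mod 1015 = 301. x_0 ∉ {1, 1014} and s = 1, so 1001 is a Miller–Rabin witness and 1015 is composite.
The smallest witness among the given bases is 824.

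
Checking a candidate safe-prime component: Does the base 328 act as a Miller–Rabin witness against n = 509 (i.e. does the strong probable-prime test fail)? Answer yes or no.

no

n − 1 = 508 = 2^2 · 127, so s = 2 and d = 127.
x_0 = 328^127 mod 509 = 508.
x_0 = 508 ≡ −1, so 328 is not a witness.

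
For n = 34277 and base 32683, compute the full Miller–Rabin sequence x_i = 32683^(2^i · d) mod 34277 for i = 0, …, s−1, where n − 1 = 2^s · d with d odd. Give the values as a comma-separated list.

9441, 12281

n − 1 = 34276 = 2^2 · 8569, so s = 2 and d = 8569.
x_0 = 32683^8569 mod 34277 = 9441.
x_1 = 9441^2 mod 34277 = 12281.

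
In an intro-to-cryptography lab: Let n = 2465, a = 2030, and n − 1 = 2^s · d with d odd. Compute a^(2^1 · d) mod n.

n − 1 = 2464 = 2^5 · 77, so s = 5 and d = 77.
x_0 = 2030^77 mod 2465 = 1740.
x_1 = 1740^2 mod 2465 = 580.

580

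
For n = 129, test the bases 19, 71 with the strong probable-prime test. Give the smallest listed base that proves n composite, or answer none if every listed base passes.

19

n − 1 = 128 = 2^7 · 1, so s = 7 and d = 1.
Base 19: x_0 = 19^1 mod 129 = 19. x_0 is neither 1 nor 128, so continue squaring. x_1 = 19^2 mod 129 = 103. x_2 = 103^2 mod 129 = 31. x_3 = 31^2 mod 129 = 58. x_4 = 58^2 mod 129 = 10. x_5 = 10^2 mod 129 = 100. x_6 = 100^2 mod 129 = 67. Reached i = s−1 = 6 without hitting −1: 19 is a Miller–Rabin witness and 129 is composite.
Base 71: x_0 = 71^1 mod 129 = 71. x_0 is neither 1 nor 128, so continue squaring. x_1 = 71^2 mod 129 = 10. x_2 = 10^2 mod 129 = 100. x_3 = 100^2 mod 129 = 67. x_4 = 67^2 mod 129 = 103. x_5 = 103^2 mod 129 = 31. x_6 = 31^2 mod 129 = 58. Reached i = s−1 = 6 without hitting −1: 71 is a Miller–Rabin witness and 129 is composite.
The smallest witness among the given bases is 19.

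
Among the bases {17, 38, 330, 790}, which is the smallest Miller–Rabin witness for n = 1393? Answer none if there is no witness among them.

n − 1 = 1392 = 2^4 · 87, so s = 4 and d = 87.
Base 17: x_0 = 17^87 mod 1393 = 181. x_0 is neither 1 nor 1392, so continue squaring. x_1 = 181^2 mod 1393 = 722. x_2 = 722^2 mod 1393 = 302. x_3 = 302^2 mod 1393 = 659. Reached i = s−1 = 3 without hitting −1: 17 is a Miller–Rabin witness and 1393 is composite.
Base 38: x_0 = 38^87 mod 1393 = 706. x_0 is neither 1 nor 1392, so continue squaring. x_1 = 706^2 mod 1393 = 1135. x_2 = 1135^2 mod 1393 = 1093. x_3 = 1093^2 mod 1393 = 848. Reached i = s−1 = 3 without hitting −1: 38 is a Miller–Rabin witness and 1393 is composite.
Base 330: x_0 = 330^87 mod 1393 = 204. x_0 is neither 1 nor 1392, so continue squaring. x_1 = 204^2 mod 1393 = 1219. x_2 = 1219^2 mod 1393 = 1023. x_3 = 1023^2 mod 1393 = 386. Reached i = s−1 = 3 without hitting −1: 330 is a Miller–Rabin witness and 1393 is composite.
Base 790: x_0 = 790^87 mod 1393 = 769. x_0 is neither 1 nor 1392, so continue squaring. x_1 = 769^2 mod 1393 = 729. x_2 = 729^2 mod 1393 = 708. x_3 = 708^2 mod 1393 = 1177. Reached i = s−1 = 3 without hitting −1: 790 is a Miller–Rabin witness and 1393 is composite.
The smallest witness among the given bases is 17.

17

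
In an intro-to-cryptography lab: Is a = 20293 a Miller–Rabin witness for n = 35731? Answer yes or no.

n − 1 = 35730 = 2^1 · 17865, so s = 1 and d = 17865.
x_0 = 20293^17865 mod 35731 = 35730.
x_0 = 35730 ≡ −1, so 20293 is not a witness.

no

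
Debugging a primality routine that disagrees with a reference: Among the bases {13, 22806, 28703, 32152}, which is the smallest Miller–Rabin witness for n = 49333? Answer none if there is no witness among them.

none

n − 1 = 49332 = 2^2 · 12333, so s = 2 and d = 12333.
Base 13: x_0 = 13^12333 mod 49333 = 21111. x_0 is neither 1 nor 49332, so continue squaring. x_1 = 21111^2 mod 49333 = 49332. x_1 ≡ −1, so 13 is not a witness.
Base 22806: x_0 = 22806^12333 mod 49333 = 28222. x_0 is neither 1 nor 49332, so continue squaring. x_1 = 28222^2 mod 49333 = 49332. x_1 ≡ −1, so 22806 is not a witness.
Base 28703: x_0 = 28703^12333 mod 49333 = 28222. x_0 is neither 1 nor 49332, so continue squaring. x_1 = 28222^2 mod 49333 = 49332. x_1 ≡ −1, so 28703 is not a witness.
Base 32152: x_0 = 32152^12333 mod 49333 = 21111. x_0 is neither 1 nor 49332, so continue squaring. x_1 = 21111^2 mod 49333 = 49332. x_1 ≡ −1, so 32152 is not a witness.
No listed base is a witness for 49333.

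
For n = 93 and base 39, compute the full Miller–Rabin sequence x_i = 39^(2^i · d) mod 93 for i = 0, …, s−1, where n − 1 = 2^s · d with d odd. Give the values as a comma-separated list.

78, 39

n − 1 = 92 = 2^2 · 23, so s = 2 and d = 23.
x_0 = 39^23 mod 93 = 78.
x_1 = 78^2 mod 93 = 39.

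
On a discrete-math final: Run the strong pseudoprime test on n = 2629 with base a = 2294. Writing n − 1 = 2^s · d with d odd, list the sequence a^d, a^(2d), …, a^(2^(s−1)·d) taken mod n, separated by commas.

1592, 108

n − 1 = 2628 = 2^2 · 657, so s = 2 and d = 657.
x_0 = 2294^657 mod 2629 = 1592.
x_1 = 1592^2 mod 2629 = 108.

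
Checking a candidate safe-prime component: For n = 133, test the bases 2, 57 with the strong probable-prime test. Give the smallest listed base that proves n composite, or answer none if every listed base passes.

n − 1 = 132 = 2^2 · 33, so s = 2 and d = 33.
Base 2: x_0 = 2^33 mod 133 = 50. x_0 is neither 1 nor 132, so continue squaring. x_1 = 50^2 mod 133 = 106. Reached i = s−1 = 1 without hitting −1: 2 is a Miller–Rabin witness and 133 is composite.
Base 57: x_0 = 57^33 mod 133 = 57. x_0 is neither 1 nor 132, so continue squaring. x_1 = 57^2 mod 133 = 57. Reached i = s−1 = 1 without hitting −1: 57 is a Miller–Rabin witness and 133 is composite.
The smallest witness among the given bases is 2.

2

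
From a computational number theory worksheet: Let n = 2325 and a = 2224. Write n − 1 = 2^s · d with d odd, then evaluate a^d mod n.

2224

n − 1 = 2324 = 2^2 · 581, so s = 2 and d = 581.
Repeated squaring mod 2325: 2224^1 ≡ 2224, 2224^2 ≡ 901, 2224^4 ≡ 376, 2224^8 ≡ 1876, 2224^16 ≡ 1651, 2224^32 ≡ 901, 2224^64 ≡ 376, 2224^128 ≡ 1876, 2224^256 ≡ 1651, 2224^512 ≡ 901.
581 = 512 + 64 + 4 + 1, so 2224^581 ≡ 901·376·376·2224 ≡ 2224 (mod 2325).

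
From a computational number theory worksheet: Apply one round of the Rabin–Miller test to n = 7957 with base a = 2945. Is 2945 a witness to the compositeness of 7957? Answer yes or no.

no

n − 1 = 7956 = 2^2 · 1989, so s = 2 and d = 1989.
x_0 = 2945^1989 mod 7957 = 2801.
x_0 is neither 1 nor 7956, so continue squaring.
x_1 = 2801^2 mod 7957 = 7956.
x_1 ≡ −1, so 2945 is not a witness.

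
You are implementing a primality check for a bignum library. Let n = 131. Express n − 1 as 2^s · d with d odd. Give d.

Halving: 130 → 65; 65 is odd.
So 130 = 2^1 · 65.

65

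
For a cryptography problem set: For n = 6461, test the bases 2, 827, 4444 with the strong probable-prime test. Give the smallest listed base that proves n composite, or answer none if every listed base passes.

n − 1 = 6460 = 2^2 · 1615, so s = 2 and d = 1615.
Base 2: x_0 = 2^1615 mod 6461 = 4860. x_0 is neither 1 nor 6460, so continue squaring. x_1 = 4860^2 mod 6461 = 4645. Reached i = s−1 = 1 without hitting −1: 2 is a Miller–Rabin witness and 6461 is composite.
Base 827: x_0 = 827^1615 mod 6461 = 5608. x_0 is neither 1 nor 6460, so continue squaring. x_1 = 5608^2 mod 6461 = 3977. Reached i = s−1 = 1 without hitting −1: 827 is a Miller–Rabin witness and 6461 is composite.
Base 4444: x_0 = 4444^1615 mod 6461 = 41. x_0 is neither 1 nor 6460, so continue squaring. x_1 = 41^2 mod 6461 = 1681. Reached i = s−1 = 1 without hitting −1: 4444 is a Miller–Rabin witness and 6461 is composite.
The smallest witness among the given bases is 2.

2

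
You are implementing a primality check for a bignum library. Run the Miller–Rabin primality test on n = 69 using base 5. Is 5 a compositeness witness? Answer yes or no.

yes

n − 1 = 68 = 2^2 · 17, so s = 2 and d = 17.
x_0 = 5^17 mod 69 = 38.
x_0 is neither 1 nor 68, so continue squaring.
x_1 = 38^2 mod 69 = 64.
Reached i = s−1 = 1 without hitting −1: 5 is a Miller–Rabin witness and 69 is composite.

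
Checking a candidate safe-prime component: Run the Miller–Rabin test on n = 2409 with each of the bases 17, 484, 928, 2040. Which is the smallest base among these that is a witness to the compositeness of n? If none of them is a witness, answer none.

n − 1 = 2408 = 2^3 · 301, so s = 3 and d = 301.
Base 17: x_0 = 17^301 mod 2409 = 1370. x_0 is neither 1 nor 2408, so continue squaring. x_1 = 1370^2 mod 2409 = 289. x_2 = 289^2 mod 2409 = 1615. Reached i = s−1 = 2 without hitting −1: 17 is a Miller–Rabin witness and 2409 is composite.
Base 484: x_0 = 484^301 mod 2409 = 484. x_0 is neither 1 nor 2408, so continue squaring. x_1 = 484^2 mod 2409 = 583. x_2 = 583^2 mod 2409 = 220. Reached i = s−1 = 2 without hitting −1: 484 is a Miller–Rabin witness and 2409 is composite.
Base 928: x_0 = 928^301 mod 2409 = 532. x_0 is neither 1 nor 2408, so continue squaring. x_1 = 532^2 mod 2409 = 1171. x_2 = 1171^2 mod 2409 = 520. Reached i = s−1 = 2 without hitting −1: 928 is a Miller–Rabin witness and 2409 is composite.
Base 2040: x_0 = 2040^301 mod 2409 = 2007. x_0 is neither 1 nor 2408, so continue squaring. x_1 = 2007^2 mod 2409 = 201. x_2 = 201^2 mod 2409 = 1857. Reached i = s−1 = 2 without hitting −1: 2040 is a Miller–Rabin witness and 2409 is composite.
The smallest witness among the given bases is 17.

17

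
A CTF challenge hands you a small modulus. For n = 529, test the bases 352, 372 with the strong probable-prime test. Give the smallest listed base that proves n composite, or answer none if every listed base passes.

372

n − 1 = 528 = 2^4 · 33, so s = 4 and d = 33.
Base 352: x_0 = 352^33 mod 529 = 528. x_0 = 528 ≡ −1, so 352 is not a witness.
Base 372: x_0 = 372^33 mod 529 = 507. x_0 is neither 1 nor 528, so continue squaring. x_1 = 507^2 mod 529 = 484. x_2 = 484^2 mod 529 = 438. x_3 = 438^2 mod 529 = 346. Reached i = s−1 = 3 without hitting −1: 372 is a Miller–Rabin witness and 529 is composite.
The smallest witness among the given bases is 372.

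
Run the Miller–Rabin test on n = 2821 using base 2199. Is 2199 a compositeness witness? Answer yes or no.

yes

n − 1 = 2820 = 2^2 · 705, so s = 2 and d = 705.
x_0 = 2199^705 mod 2821 = 2696.
x_0 is neither 1 nor 2820, so continue squaring.
x_1 = 2696^2 mod 2821 = 1520.
Reached i = s−1 = 1 without hitting −1: 2199 is a Miller–Rabin witness and 2821 is composite.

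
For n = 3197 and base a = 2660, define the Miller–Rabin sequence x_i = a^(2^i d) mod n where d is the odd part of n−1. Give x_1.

n − 1 = 3196 = 2^2 · 799, so s = 2 and d = 799.
By repeated squaring, 2660^799 ≡ 2334 (mod 3197).
x_0 = 2334.
x_1 = 2334^2 mod 3197 = 3065.

3065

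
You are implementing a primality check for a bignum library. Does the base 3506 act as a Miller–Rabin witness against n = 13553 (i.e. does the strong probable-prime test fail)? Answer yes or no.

no

n − 1 = 13552 = 2^4 · 847, so s = 4 and d = 847.
x_0 = 3506^847 mod 13553 = 4215.
x_0 is neither 1 nor 13552, so continue squaring.
x_1 = 4215^2 mod 13553 = 11795.
x_2 = 11795^2 mod 13553 = 480.
x_3 = 480^2 mod 13553 = 13552.
x_3 ≡ −1, so 3506 is not a witness.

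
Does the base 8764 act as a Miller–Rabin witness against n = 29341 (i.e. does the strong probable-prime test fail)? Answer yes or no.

yes

n − 1 = 29340 = 2^2 · 7335, so s = 2 and d = 7335.
x_0 = 8764^7335 mod 29341 = 23057.
x_0 is neither 1 nor 29340, so continue squaring.
x_1 = 23057^2 mod 29341 = 25011.
Reached i = s−1 = 1 without hitting −1: 8764 is a Miller–Rabin witness and 29341 is composite.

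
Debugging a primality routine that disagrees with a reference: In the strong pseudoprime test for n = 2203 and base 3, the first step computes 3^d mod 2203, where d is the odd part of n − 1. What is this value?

n − 1 = 2202 = 2^1 · 1101, so s = 1 and d = 1101.
By repeated squaring, 3^1101 ≡ 2202 (mod 2203).

2202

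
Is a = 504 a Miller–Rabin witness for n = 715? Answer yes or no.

yes

n − 1 = 714 = 2^1 · 357, so s = 1 and d = 357.
x_0 = 504^357 mod 715 = 389.
x_0 ∉ {1, 714} and s = 1, so 504 is a Miller–Rabin witness and 715 is composite.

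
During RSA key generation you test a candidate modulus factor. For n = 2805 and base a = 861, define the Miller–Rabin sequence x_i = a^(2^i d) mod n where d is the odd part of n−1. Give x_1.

n − 1 = 2804 = 2^2 · 701, so s = 2 and d = 701.
x_0 = 861^701 mod 2805 = 2676.
x_1 = 2676^2 mod 2805 = 2616.

2616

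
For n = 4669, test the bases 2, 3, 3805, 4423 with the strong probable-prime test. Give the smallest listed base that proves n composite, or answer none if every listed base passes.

2

n − 1 = 4668 = 2^2 · 1167, so s = 2 and d = 1167.
Base 2: x_0 = 2^1167 mod 4669 = 4579. x_0 is neither 1 nor 4668, so continue squaring. x_1 = 4579^2 mod 4669 = 3431. Reached i = s−1 = 1 without hitting −1: 2 is a Miller–Rabin witness and 4669 is composite.
Base 3: x_0 = 3^1167 mod 4669 = 279. x_0 is neither 1 nor 4668, so continue squaring. x_1 = 279^2 mod 4669 = 3137. Reached i = s−1 = 1 without hitting −1: 3 is a Miller–Rabin witness and 4669 is composite.
Base 3805: x_0 = 3805^1167 mod 4669 = 3368. x_0 is neither 1 nor 4668, so continue squaring. x_1 = 3368^2 mod 4669 = 2423. Reached i = s−1 = 1 without hitting −1: 3805 is a Miller–Rabin witness and 4669 is composite.
Base 4423: x_0 = 4423^1167 mod 4669 = 3296. x_0 is neither 1 nor 4668, so continue squaring. x_1 = 3296^2 mod 4669 = 3522. Reached i = s−1 = 1 without hitting −1: 4423 is a Miller–Rabin witness and 4669 is composite.
The smallest witness among the given bases is 2.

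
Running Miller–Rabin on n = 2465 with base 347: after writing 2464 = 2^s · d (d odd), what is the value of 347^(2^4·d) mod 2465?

n − 1 = 2464 = 2^5 · 77, so s = 5 and d = 77.
x_0 = 347^77 mod 2465 = 57.
x_1 = 57^2 mod 2465 = 784.
x_2 = 784^2 mod 2465 = 871.
x_3 = 871^2 mod 2465 = 1886.
x_4 = 1886^2 mod 2465 = 1.

1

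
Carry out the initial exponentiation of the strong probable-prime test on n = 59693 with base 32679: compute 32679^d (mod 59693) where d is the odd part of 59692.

37719

n − 1 = 59692 = 2^2 · 14923, so s = 2 and d = 14923.
Repeated squaring mod 59693: 32679^1 ≡ 32679, 32679^2 ≡ 9271, 32679^4 ≡ 53214, 32679^8 ≡ 13262, 32679^16 ≡ 25066, 32679^32 ≡ 35531, 32679^64 ≡ 4704, 32679^128 ≡ 41206, 32679^256 ≡ 26744, 32679^512 ≡ 10, 32679^1024 ≡ 100, 32679^2048 ≡ 10000, 32679^4096 ≡ 14225, 32679^8192 ≡ 51048.
14923 = 8192 + 4096 + 2048 + 512 + 64 + 8 + 2 + 1, so 32679^14923 ≡ 51048·14225·10000·10·4704·13262·9271·32679 ≡ 37719 (mod 59693).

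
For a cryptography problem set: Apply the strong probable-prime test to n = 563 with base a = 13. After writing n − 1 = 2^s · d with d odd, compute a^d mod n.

n − 1 = 562 = 2^1 · 281, so s = 1 and d = 281.
Repeated squaring mod 563: 13^1 ≡ 13, 13^2 ≡ 169, 13^4 ≡ 411, 13^8 ≡ 21, 13^16 ≡ 441, 13^32 ≡ 246, 13^64 ≡ 275, 13^128 ≡ 183, 13^256 ≡ 272.
281 = 256 + 16 + 8 + 1, so 13^281 ≡ 272·441·21·13 ≡ 1 (mod 563).

1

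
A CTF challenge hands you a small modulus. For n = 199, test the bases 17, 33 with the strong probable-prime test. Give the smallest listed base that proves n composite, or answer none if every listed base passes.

none

n − 1 = 198 = 2^1 · 99, so s = 1 and d = 99.
Base 17: x_0 = 17^99 mod 199 = 198. x_0 = 198 ≡ −1, so 17 is not a witness.
Base 33: x_0 = 33^99 mod 199 = 1. x_0 = 1, so 33 is not a witness.
No listed base is a witness for 199.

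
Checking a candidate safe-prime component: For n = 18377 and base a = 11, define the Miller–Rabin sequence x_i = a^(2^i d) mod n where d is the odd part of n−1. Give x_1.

3351

n − 1 = 18376 = 2^3 · 2297, so s = 3 and d = 2297.
x_0 = 11^2297 mod 18377 = 4205.
x_1 = 4205^2 mod 18377 = 3351.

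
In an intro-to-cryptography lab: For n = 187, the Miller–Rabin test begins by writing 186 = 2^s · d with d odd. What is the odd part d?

93

Halving: 186 → 93; 93 is odd.
So 186 = 2^1 · 93.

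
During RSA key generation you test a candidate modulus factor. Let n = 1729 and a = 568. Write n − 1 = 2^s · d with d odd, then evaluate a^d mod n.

1

n − 1 = 1728 = 2^6 · 27, so s = 6 and d = 27.
568^27 mod 1729 = 1.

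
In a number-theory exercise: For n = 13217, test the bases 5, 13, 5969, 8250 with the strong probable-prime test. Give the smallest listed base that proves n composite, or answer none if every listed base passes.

none

n − 1 = 13216 = 2^5 · 413, so s = 5 and d = 413.
Base 5: x_0 = 5^413 mod 13217 = 11264. x_0 is neither 1 nor 13216, so continue squaring. x_1 = 11264^2 mod 13217 = 7713. x_2 = 7713^2 mod 13217 = 652. x_3 = 652^2 mod 13217 = 2160. x_4 = 2160^2 mod 13217 = 13216. x_4 ≡ −1, so 5 is not a witness.
Base 13: x_0 = 13^413 mod 13217 = 12565. x_0 is neither 1 nor 13216, so continue squaring. x_1 = 12565^2 mod 13217 = 2160. x_2 = 2160^2 mod 13217 = 13216. x_2 ≡ −1, so 13 is not a witness.
Base 5969: x_0 = 5969^413 mod 13217 = 2257. x_0 is neither 1 nor 13216, so continue squaring. x_1 = 2257^2 mod 13217 = 5504. x_2 = 5504^2 mod 13217 = 652. x_3 = 652^2 mod 13217 = 2160. x_4 = 2160^2 mod 13217 = 13216. x_4 ≡ −1, so 5969 is not a witness.
Base 8250: x_0 = 8250^413 mod 13217 = 2257. x_0 is neither 1 nor 13216, so continue squaring. x_1 = 2257^2 mod 13217 = 5504. x_2 = 5504^2 mod 13217 = 652. x_3 = 652^2 mod 13217 = 2160. x_4 = 2160^2 mod 13217 = 13216. x_4 ≡ −1, so 8250 is not a witness.
No listed base is a witness for 13217.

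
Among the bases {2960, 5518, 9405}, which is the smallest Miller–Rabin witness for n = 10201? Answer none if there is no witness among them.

5518

n − 1 = 10200 = 2^3 · 1275, so s = 3 and d = 1275.
Base 2960: x_0 = 2960^1275 mod 10201 = 1. x_0 = 1, so 2960 is not a witness.
Base 5518: x_0 = 5518^1275 mod 10201 = 8382. x_0 is neither 1 nor 10200, so continue squaring. x_1 = 8382^2 mod 10201 = 3637. x_2 = 3637^2 mod 10201 = 7273. Reached i = s−1 = 2 without hitting −1: 5518 is a Miller–Rabin witness and 10201 is composite.
Base 9405: x_0 = 9405^1275 mod 10201 = 9908. x_0 is neither 1 nor 10200, so continue squaring. x_1 = 9908^2 mod 10201 = 4241. x_2 = 4241^2 mod 10201 = 1718. Reached i = s−1 = 2 without hitting −1: 9405 is a Miller–Rabin witness and 10201 is composite.
The smallest witness among the given bases is 5518.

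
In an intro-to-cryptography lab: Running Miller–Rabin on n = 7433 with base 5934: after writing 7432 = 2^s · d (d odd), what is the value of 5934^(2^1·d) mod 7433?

1

n − 1 = 7432 = 2^3 · 929, so s = 3 and d = 929.
Repeated squaring mod 7433: 5934^1 ≡ 5934, 5934^2 ≡ 2235, 5934^4 ≡ 249, 5934^8 ≡ 2537, 5934^16 ≡ 6824, 5934^32 ≡ 6664, 5934^64 ≡ 4154, 5934^128 ≡ 3723, 5934^256 ≡ 5617, 5934^512 ≡ 5037.
929 = 512 + 256 + 128 + 32 + 1, so 5934^929 ≡ 5037·5617·3723·6664·5934 ≡ 7432 (mod 7433).
x_0 = 7432.
x_1 = 7432^2 mod 7433 = 1.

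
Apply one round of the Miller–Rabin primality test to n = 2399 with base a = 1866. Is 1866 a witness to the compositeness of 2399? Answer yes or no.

no

n − 1 = 2398 = 2^1 · 1199, so s = 1 and d = 1199.
x_0 = 1866^1199 mod 2399 = 1.
x_0 = 1, so 1866 is not a witness.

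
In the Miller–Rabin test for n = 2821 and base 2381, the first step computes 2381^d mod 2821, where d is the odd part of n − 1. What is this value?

2605

n − 1 = 2820 = 2^2 · 705, so s = 2 and d = 705.
Repeated squaring mod 2821: 2381^1 ≡ 2381, 2381^2 ≡ 1772, 2381^4 ≡ 211, 2381^8 ≡ 2206, 2381^16 ≡ 211, 2381^32 ≡ 2206, 2381^64 ≡ 211, 2381^128 ≡ 2206, 2381^256 ≡ 211, 2381^512 ≡ 2206.
705 = 512 + 128 + 64 + 1, so 2381^705 ≡ 2206·2206·211·2381 ≡ 2605 (mod 2821).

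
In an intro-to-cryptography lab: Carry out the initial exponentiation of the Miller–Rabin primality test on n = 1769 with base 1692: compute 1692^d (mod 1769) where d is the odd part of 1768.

n − 1 = 1768 = 2^3 · 221, so s = 3 and d = 221.
1692^221 mod 1769 = 1622.

1622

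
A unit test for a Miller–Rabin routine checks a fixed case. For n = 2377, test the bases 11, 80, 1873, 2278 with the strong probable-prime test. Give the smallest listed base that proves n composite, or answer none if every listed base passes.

n − 1 = 2376 = 2^3 · 297, so s = 3 and d = 297.
Base 11: x_0 = 11^297 mod 2377 = 1. x_0 = 1, so 11 is not a witness.
Base 80: x_0 = 80^297 mod 2377 = 1797. x_0 is neither 1 nor 2376, so continue squaring. x_1 = 1797^2 mod 2377 = 1243. x_2 = 1243^2 mod 2377 = 2376. x_2 ≡ −1, so 80 is not a witness.
Base 1873: x_0 = 1873^297 mod 2377 = 1243. x_0 is neither 1 nor 2376, so continue squaring. x_1 = 1243^2 mod 2377 = 2376. x_1 ≡ −1, so 1873 is not a witness.
Base 2278: x_0 = 2278^297 mod 2377 = 1. x_0 = 1, so 2278 is not a witness.
No listed base is a witness for 2377.

none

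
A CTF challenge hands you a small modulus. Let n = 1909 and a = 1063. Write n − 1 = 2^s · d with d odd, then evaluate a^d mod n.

433

n − 1 = 1908 = 2^2 · 477, so s = 2 and d = 477.
1063^477 mod 1909 = 433.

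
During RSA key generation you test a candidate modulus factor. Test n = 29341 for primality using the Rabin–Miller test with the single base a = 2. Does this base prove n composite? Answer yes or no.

no

n − 1 = 29340 = 2^2 · 7335, so s = 2 and d = 7335.
x_0 = 2^7335 mod 29341 = 26424.
x_0 is neither 1 nor 29340, so continue squaring.
x_1 = 26424^2 mod 29341 = 29340.
x_1 ≡ −1, so 2 is not a witness.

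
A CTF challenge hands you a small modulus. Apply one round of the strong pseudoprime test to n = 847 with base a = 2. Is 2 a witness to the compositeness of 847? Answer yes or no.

n − 1 = 846 = 2^1 · 423, so s = 1 and d = 423.
x_0 = 2^423 mod 847 = 701.
x_0 ∉ {1, 846} and s = 1, so 2 is a Miller–Rabin witness and 847 is composite.

yes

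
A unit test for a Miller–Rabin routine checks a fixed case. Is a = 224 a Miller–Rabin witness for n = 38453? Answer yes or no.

no

n − 1 = 38452 = 2^2 · 9613, so s = 2 and d = 9613.
Repeated squaring mod 38453: 224^1 ≡ 224, 224^2 ≡ 11723, 224^4 ≡ 36160, 224^8 ≡ 28241, 224^16 ≡ 408, 224^32 ≡ 12652, 224^64 ≡ 31718, 224^128 ≡ 24138, 224^256 ≡ 3188, 224^512 ≡ 11752, 224^1024 ≡ 24781, 224^2048 ≡ 3551, 224^4096 ≡ 35470, 224^8192 ≡ 15646.
9613 = 8192 + 1024 + 256 + 128 + 8 + 4 + 1, so 224^9613 ≡ 15646·24781·3188·24138·28241·36160·224 ≡ 1056 (mod 38453).
x_0 = 224^9613 mod 38453 = 1056.
x_0 is neither 1 nor 38452, so continue squaring.
x_1 = 1056^2 mod 38453 = 38452.
x_1 ≡ −1, so 224 is not a witness.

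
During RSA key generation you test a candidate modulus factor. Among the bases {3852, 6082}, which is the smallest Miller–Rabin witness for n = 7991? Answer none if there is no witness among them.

n − 1 = 7990 = 2^1 · 3995, so s = 1 and d = 3995.
Base 3852: x_0 = 3852^3995 mod 7991 = 1. x_0 = 1, so 3852 is not a witness.
Base 6082: x_0 = 6082^3995 mod 7991 = 7535. x_0 ∉ {1, 7990} and s = 1, so 6082 is a Miller–Rabin witness and 7991 is composite.
The smallest witness among the given bases is 6082.

6082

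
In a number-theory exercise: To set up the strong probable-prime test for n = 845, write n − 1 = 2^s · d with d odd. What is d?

211

Halving: 844 → 422 → 211; 211 is odd.
So 844 = 2^2 · 211.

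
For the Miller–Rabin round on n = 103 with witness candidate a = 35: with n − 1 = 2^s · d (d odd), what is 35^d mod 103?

102

n − 1 = 102 = 2^1 · 51, so s = 1 and d = 51.
By repeated squaring, 35^51 ≡ 102 (mod 103).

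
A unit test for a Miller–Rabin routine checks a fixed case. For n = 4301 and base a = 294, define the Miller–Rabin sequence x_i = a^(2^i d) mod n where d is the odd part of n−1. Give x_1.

n − 1 = 4300 = 2^2 · 1075, so s = 2 and d = 1075.
x_0 = 294^1075 mod 4301 = 890.
x_1 = 890^2 mod 4301 = 716.

716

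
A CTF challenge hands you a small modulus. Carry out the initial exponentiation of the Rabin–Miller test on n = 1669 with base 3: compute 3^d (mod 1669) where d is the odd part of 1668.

1

n − 1 = 1668 = 2^2 · 417, so s = 2 and d = 417.
3^417 mod 1669 = 1.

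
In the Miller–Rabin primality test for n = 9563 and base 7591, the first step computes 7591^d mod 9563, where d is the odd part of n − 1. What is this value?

n − 1 = 9562 = 2^1 · 4781, so s = 1 and d = 4781.
Repeated squaring mod 9563: 7591^1 ≡ 7591, 7591^2 ≡ 6206, 7591^4 ≡ 4235, 7591^8 ≡ 4600, 7591^16 ≡ 6644, 7591^32 ≡ 9491, 7591^64 ≡ 5184, 7591^128 ≡ 1826, 7591^256 ≡ 6352, 7591^512 ≡ 1607, 7591^1024 ≡ 439, 7591^2048 ≡ 1461, 7591^4096 ≡ 1972.
4781 = 4096 + 512 + 128 + 32 + 8 + 4 + 1, so 7591^4781 ≡ 1972·1607·1826·9491·4600·4235·7591 ≡ 8467 (mod 9563).

8467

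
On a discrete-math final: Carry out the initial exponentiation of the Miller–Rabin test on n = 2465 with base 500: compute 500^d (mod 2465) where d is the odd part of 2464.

n − 1 = 2464 = 2^5 · 77, so s = 5 and d = 77.
500^77 mod 2465 = 465.

465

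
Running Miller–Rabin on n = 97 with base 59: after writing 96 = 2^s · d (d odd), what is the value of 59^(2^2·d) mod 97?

n − 1 = 96 = 2^5 · 3, so s = 5 and d = 3.
x_0 = 59^3 mod 97 = 30.
x_1 = 30^2 mod 97 = 27.
x_2 = 27^2 mod 97 = 50.

50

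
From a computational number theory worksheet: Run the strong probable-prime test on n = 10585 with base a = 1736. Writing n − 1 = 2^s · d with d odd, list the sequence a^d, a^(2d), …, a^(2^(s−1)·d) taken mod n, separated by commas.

n − 1 = 10584 = 2^3 · 1323, so s = 3 and d = 1323.
x_0 = 1736^1323 mod 10585 = 291.
x_1 = 291^2 mod 10585 = 1.
x_2 = 1^2 mod 10585 = 1.

291, 1, 1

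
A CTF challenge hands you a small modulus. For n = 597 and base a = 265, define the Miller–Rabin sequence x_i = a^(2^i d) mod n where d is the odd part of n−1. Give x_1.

265

n − 1 = 596 = 2^2 · 149, so s = 2 and d = 149.
x_0 = 265^149 mod 597 = 526.
x_1 = 526^2 mod 597 = 265.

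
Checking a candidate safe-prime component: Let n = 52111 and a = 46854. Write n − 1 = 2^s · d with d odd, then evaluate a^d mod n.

8865

n − 1 = 52110 = 2^1 · 26055, so s = 1 and d = 26055.
46854^26055 mod 52111 = 8865.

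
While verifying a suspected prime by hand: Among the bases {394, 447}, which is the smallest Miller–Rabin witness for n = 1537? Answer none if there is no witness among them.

none

n − 1 = 1536 = 2^9 · 3, so s = 9 and d = 3.
Base 394: x_0 = 394^3 mod 1537 = 1143. x_0 is neither 1 nor 1536, so continue squaring. x_1 = 1143^2 mod 1537 = 1536. x_1 ≡ −1, so 394 is not a witness.
Base 447: x_0 = 447^3 mod 1537 = 1090. x_0 is neither 1 nor 1536, so continue squaring. x_1 = 1090^2 mod 1537 = 1536. x_1 ≡ −1, so 447 is not a witness.
No listed base is a witness for 1537.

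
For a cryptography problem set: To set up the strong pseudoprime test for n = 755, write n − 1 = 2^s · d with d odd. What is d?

377

Halving: 754 → 377; 377 is odd.
So 754 = 2^1 · 377.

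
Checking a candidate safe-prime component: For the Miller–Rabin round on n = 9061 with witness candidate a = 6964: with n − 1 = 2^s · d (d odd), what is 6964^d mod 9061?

2692

n − 1 = 9060 = 2^2 · 2265, so s = 2 and d = 2265.
6964^2265 mod 9061 = 2692.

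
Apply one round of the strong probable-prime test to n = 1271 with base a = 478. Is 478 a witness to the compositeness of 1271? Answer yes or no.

yes

n − 1 = 1270 = 2^1 · 635, so s = 1 and d = 635.
x_0 = 478^635 mod 1271 = 905.
x_0 ∉ {1, 1270} and s = 1, so 478 is a Miller–Rabin witness and 1271 is composite.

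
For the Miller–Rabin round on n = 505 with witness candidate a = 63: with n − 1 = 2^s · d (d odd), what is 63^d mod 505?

477

n − 1 = 504 = 2^3 · 63, so s = 3 and d = 63.
63^63 mod 505 = 477.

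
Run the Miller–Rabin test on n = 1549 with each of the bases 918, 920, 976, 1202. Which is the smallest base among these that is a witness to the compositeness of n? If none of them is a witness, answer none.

n − 1 = 1548 = 2^2 · 387, so s = 2 and d = 387.
Base 918: x_0 = 918^387 mod 1549 = 1461. x_0 is neither 1 nor 1548, so continue squaring. x_1 = 1461^2 mod 1549 = 1548. x_1 ≡ −1, so 918 is not a witness.
Base 920: x_0 = 920^387 mod 1549 = 1461. x_0 is neither 1 nor 1548, so continue squaring. x_1 = 1461^2 mod 1549 = 1548. x_1 ≡ −1, so 920 is not a witness.
Base 976: x_0 = 976^387 mod 1549 = 1461. x_0 is neither 1 nor 1548, so continue squaring. x_1 = 1461^2 mod 1549 = 1548. x_1 ≡ −1, so 976 is not a witness.
Base 1202: x_0 = 1202^387 mod 1549 = 1548. x_0 = 1548 ≡ −1, so 1202 is not a witness.
No listed base is a witness for 1549.

none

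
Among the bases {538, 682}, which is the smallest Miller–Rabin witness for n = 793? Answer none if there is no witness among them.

n − 1 = 792 = 2^3 · 99, so s = 3 and d = 99.
Base 538: x_0 = 538^99 mod 793 = 255. x_0 is neither 1 nor 792, so continue squaring. x_1 = 255^2 mod 793 = 792. x_1 ≡ −1, so 538 is not a witness.
Base 682: x_0 = 682^99 mod 793 = 294. x_0 is neither 1 nor 792, so continue squaring. x_1 = 294^2 mod 793 = 792. x_1 ≡ −1, so 682 is not a witness.
No listed base is a witness for 793.

none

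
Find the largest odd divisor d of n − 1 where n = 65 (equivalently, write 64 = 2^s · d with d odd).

Halving: 64 → 32 → 16 → 8 → 4 → 2 → 1; 1 is odd.
So 64 = 2^6 · 1.

1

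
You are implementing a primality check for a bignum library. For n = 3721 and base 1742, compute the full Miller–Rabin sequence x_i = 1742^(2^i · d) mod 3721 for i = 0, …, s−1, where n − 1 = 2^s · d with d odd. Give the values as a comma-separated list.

n − 1 = 3720 = 2^3 · 465, so s = 3 and d = 465.
x_0 = 1742^465 mod 3721 = 1099.
x_1 = 1099^2 mod 3721 = 2197.
x_2 = 2197^2 mod 3721 = 672.

1099, 2197, 672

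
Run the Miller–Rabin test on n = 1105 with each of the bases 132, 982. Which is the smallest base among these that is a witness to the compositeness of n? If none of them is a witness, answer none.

n − 1 = 1104 = 2^4 · 69, so s = 4 and d = 69.
Base 132: x_0 = 132^69 mod 1105 = 642. x_0 is neither 1 nor 1104, so continue squaring. x_1 = 642^2 mod 1105 = 1104. x_1 ≡ −1, so 132 is not a witness.
Base 982: x_0 = 982^69 mod 1105 = 47. x_0 is neither 1 nor 1104, so continue squaring. x_1 = 47^2 mod 1105 = 1104. x_1 ≡ −1, so 982 is not a witness.
No listed base is a witness for 1105.

none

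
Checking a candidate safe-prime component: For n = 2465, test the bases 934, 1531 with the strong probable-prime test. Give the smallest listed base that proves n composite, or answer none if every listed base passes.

none

n − 1 = 2464 = 2^5 · 77, so s = 5 and d = 77.
Base 934: x_0 = 934^77 mod 2465 = 2464. x_0 = 2464 ≡ −1, so 934 is not a witness.
Base 1531: x_0 = 1531^77 mod 2465 = 1. x_0 = 1, so 1531 is not a witness.
No listed base is a witness for 2465.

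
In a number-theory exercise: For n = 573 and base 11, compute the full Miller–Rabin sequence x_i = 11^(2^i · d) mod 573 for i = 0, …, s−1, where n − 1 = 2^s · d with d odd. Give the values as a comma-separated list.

n − 1 = 572 = 2^2 · 143, so s = 2 and d = 143.
x_0 = 11^143 mod 573 = 275.
x_1 = 275^2 mod 573 = 562.

275, 562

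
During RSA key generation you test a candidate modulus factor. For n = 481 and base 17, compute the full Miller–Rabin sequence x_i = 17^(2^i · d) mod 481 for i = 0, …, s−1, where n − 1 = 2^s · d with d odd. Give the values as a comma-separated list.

n − 1 = 480 = 2^5 · 15, so s = 5 and d = 15.
x_0 = 17^15 mod 481 = 51.
x_1 = 51^2 mod 481 = 196.
x_2 = 196^2 mod 481 = 417.
x_3 = 417^2 mod 481 = 248.
x_4 = 248^2 mod 481 = 417.

51, 196, 417, 248, 417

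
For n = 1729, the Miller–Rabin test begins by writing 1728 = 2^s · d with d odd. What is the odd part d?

Halving: 1728 → 864 → 432 → 216 → 108 → 54 → 27; 27 is odd.
So 1728 = 2^6 · 27.

27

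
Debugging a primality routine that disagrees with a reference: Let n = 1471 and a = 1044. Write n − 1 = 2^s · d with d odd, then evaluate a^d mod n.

1470

n − 1 = 1470 = 2^1 · 735, so s = 1 and d = 735.
1044^735 mod 1471 = 1470.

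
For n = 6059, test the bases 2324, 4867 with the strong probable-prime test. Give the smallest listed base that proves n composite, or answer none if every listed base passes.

2324

n − 1 = 6058 = 2^1 · 3029, so s = 1 and d = 3029.
Base 2324: x_0 = 2324^3029 mod 6059 = 3237. x_0 ∉ {1, 6058} and s = 1, so 2324 is a Miller–Rabin witness and 6059 is composite.
Base 4867: x_0 = 4867^3029 mod 6059 = 4304. x_0 ∉ {1, 6058} and s = 1, so 4867 is a Miller–Rabin witness and 6059 is composite.
The smallest witness among the given bases is 2324.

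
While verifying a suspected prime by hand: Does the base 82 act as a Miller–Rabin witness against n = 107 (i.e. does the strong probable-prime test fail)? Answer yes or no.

n − 1 = 106 = 2^1 · 53, so s = 1 and d = 53.
x_0 = 82^53 mod 107 = 106.
x_0 = 106 ≡ −1, so 82 is not a witness.

no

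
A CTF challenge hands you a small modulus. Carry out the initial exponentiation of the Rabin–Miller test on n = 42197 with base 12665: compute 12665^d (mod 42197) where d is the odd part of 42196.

1

n − 1 = 42196 = 2^2 · 10549, so s = 2 and d = 10549.
Repeated squaring mod 42197: 12665^1 ≡ 12665, 12665^2 ≡ 11428, 12665^4 ≡ 41666, 12665^8 ≡ 28779, 12665^16 ≡ 30322, 12665^32 ≡ 35448, 12665^64 ≡ 18438, 12665^128 ≡ 20812, 12665^256 ≡ 29336, 12665^512 ≡ 35278, 12665^1024 ≡ 21163, 12665^2048 ≡ 35808, 12665^4096 ≡ 14822, 12665^8192 ≡ 14102.
10549 = 8192 + 2048 + 256 + 32 + 16 + 4 + 1, so 12665^10549 ≡ 14102·35808·29336·35448·30322·41666·12665 ≡ 1 (mod 42197).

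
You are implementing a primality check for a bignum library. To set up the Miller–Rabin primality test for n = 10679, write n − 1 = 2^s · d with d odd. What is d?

Halving: 10678 → 5339; 5339 is odd.
So 10678 = 2^1 · 5339.

5339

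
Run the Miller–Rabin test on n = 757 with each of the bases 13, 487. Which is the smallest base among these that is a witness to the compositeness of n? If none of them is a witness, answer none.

none

n − 1 = 756 = 2^2 · 189, so s = 2 and d = 189.
Base 13: x_0 = 13^189 mod 757 = 1. x_0 = 1, so 13 is not a witness.
Base 487: x_0 = 487^189 mod 757 = 756. x_0 = 756 ≡ −1, so 487 is not a witness.
No listed base is a witness for 757.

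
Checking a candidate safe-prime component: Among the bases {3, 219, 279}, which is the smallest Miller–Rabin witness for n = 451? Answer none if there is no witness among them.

n − 1 = 450 = 2^1 · 225, so s = 1 and d = 225.
Base 3: x_0 = 3^225 mod 451 = 331. x_0 ∉ {1, 450} and s = 1, so 3 is a Miller–Rabin witness and 451 is composite.
Base 219: x_0 = 219^225 mod 451 = 219. x_0 ∉ {1, 450} and s = 1, so 219 is a Miller–Rabin witness and 451 is composite.
Base 279: x_0 = 279^225 mod 451 = 155. x_0 ∉ {1, 450} and s = 1, so 279 is a Miller–Rabin witness and 451 is composite.
The smallest witness among the given bases is 3.

3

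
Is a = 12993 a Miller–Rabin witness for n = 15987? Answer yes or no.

yes

n − 1 = 15986 = 2^1 · 7993, so s = 1 and d = 7993.
Repeated squaring mod 15987: 12993^1 ≡ 12993, 12993^2 ≡ 11316, 12993^4 ≡ 11973, 12993^8 ≡ 13287, 12993^16 ≡ 15915, 12993^32 ≡ 5184, 12993^64 ≡ 15696, 12993^128 ≡ 4746, 12993^256 ≡ 14820, 12993^512 ≡ 2994, 12993^1024 ≡ 11316, 12993^2048 ≡ 11973, 12993^4096 ≡ 13287.
7993 = 4096 + 2048 + 1024 + 512 + 256 + 32 + 16 + 8 + 1, so 12993^7993 ≡ 13287·11973·11316·2994·14820·5184·15915·13287·12993 ≡ 9489 (mod 15987).
x_0 = 12993^7993 mod 15987 = 9489.
x_0 ∉ {1, 15986} and s = 1, so 12993 is a Miller–Rabin witness and 15987 is composite.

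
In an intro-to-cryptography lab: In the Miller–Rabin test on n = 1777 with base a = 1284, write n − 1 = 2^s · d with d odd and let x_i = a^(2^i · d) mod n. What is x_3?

n − 1 = 1776 = 2^4 · 111, so s = 4 and d = 111.
x_0 = 1284^111 mod 1777 = 446.
x_1 = 446^2 mod 1777 = 1669.
x_2 = 1669^2 mod 1777 = 1002.
x_3 = 1002^2 mod 1777 = 1776.

1776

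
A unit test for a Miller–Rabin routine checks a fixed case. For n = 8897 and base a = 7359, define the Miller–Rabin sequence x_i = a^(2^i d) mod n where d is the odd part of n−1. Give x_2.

3460

n − 1 = 8896 = 2^6 · 139, so s = 6 and d = 139.
x_0 = 7359^139 mod 8897 = 7009.
x_1 = 7009^2 mod 8897 = 5744.
x_2 = 5744^2 mod 8897 = 3460.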